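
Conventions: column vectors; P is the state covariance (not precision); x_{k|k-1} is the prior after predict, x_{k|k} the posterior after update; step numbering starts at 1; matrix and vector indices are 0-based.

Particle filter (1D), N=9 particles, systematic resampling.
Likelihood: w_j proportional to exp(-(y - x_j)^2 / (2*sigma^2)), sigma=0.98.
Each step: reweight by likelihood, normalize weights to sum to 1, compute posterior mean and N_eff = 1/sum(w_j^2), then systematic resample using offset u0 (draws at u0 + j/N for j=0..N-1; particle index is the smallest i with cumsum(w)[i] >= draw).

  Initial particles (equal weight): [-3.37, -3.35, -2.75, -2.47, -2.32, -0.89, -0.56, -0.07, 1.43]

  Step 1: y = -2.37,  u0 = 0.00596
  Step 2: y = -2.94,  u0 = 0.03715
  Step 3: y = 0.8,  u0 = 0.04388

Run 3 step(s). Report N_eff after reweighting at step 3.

N_eff = 3.9752

step 1: w=[0.1268, 0.1294, 0.1979, 0.2122, 0.2131, 0.0682, 0.0388, 0.0136, 0.0001]  mean=-2.5066  Neff=5.9260  idx=[0, 0, 1, 2, 2, 3, 4, 4, 5]
step 2: w=[0.1238, 0.1238, 0.1249, 0.1338, 0.1338, 0.1215, 0.1116, 0.1116, 0.0153]  mean=-2.8200  Neff=8.2007  idx=[0, 1, 2, 2, 3, 4, 5, 6, 7]
step 3: w=[0.0059, 0.0059, 0.0065, 0.0065, 0.0717, 0.0717, 0.1937, 0.3191, 0.3191]  mean=-2.4365  Neff=3.9752  idx=[4, 5, 6, 7, 7, 7, 8, 8, 8]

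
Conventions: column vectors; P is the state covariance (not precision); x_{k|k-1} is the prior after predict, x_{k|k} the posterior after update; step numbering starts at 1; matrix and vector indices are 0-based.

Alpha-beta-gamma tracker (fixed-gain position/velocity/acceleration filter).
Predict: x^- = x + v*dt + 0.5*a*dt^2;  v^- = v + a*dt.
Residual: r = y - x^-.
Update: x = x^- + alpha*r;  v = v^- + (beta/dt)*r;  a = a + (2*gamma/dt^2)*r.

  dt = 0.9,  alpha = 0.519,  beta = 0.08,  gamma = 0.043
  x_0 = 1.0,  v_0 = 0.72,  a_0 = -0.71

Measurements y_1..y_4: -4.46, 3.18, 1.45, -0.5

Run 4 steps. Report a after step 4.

step 1: x_pred=1.3605  r=-5.8205  x^+=-1.6604  v^+=-0.4364  a^+=-1.3280
step 2: x_pred=-2.5909  r=5.7709  x^+=0.4042  v^+=-1.1186  a^+=-0.7153
step 3: x_pred=-0.8922  r=2.3422  x^+=0.3234  v^+=-1.5541  a^+=-0.4666
step 4: x_pred=-1.2643  r=0.7643  x^+=-0.8676  v^+=-1.9061  a^+=-0.3854

a_post = -0.3854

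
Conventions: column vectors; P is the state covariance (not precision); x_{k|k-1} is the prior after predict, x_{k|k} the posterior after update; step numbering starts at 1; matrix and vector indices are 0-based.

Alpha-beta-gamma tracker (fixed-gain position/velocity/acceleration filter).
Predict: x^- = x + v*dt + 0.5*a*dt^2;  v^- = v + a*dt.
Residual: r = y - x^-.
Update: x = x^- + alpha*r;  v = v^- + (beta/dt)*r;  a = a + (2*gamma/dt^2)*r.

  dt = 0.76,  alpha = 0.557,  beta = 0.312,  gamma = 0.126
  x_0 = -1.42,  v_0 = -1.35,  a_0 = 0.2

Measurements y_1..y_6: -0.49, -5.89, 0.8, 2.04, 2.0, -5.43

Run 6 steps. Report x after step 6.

step 1: x_pred=-2.3882  r=1.8982  x^+=-1.3309  v^+=-0.4187  a^+=1.0282
step 2: x_pred=-1.3522  r=-4.5378  x^+=-3.8798  v^+=-1.5002  a^+=-0.9516
step 3: x_pred=-5.2947  r=6.0947  x^+=-1.9000  v^+=0.2786  a^+=1.7075
step 4: x_pred=-1.1951  r=3.2351  x^+=0.6069  v^+=2.9044  a^+=3.1189
step 5: x_pred=3.7149  r=-1.7149  x^+=2.7597  v^+=4.5707  a^+=2.3707
step 6: x_pred=6.9181  r=-12.3481  x^+=0.0402  v^+=1.3032  a^+=-3.0167

x_post = 0.0402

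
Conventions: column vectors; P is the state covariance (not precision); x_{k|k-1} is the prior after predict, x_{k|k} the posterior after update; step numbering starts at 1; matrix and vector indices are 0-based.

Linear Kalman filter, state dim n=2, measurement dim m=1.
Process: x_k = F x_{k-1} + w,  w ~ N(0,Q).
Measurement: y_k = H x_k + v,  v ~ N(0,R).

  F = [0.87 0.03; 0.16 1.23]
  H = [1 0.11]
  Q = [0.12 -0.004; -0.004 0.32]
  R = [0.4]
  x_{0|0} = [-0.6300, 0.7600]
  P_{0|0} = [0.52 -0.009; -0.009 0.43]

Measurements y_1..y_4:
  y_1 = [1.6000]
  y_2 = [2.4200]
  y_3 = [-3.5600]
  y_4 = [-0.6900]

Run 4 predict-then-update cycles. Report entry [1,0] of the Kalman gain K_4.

step 1: x^-=[-0.5253, 0.8340]  P^-=[0.5135 0.0746; 0.0746 0.9803]  S=[0.9418]  K=[0.5540; 0.1937]  nu=[2.0336]  x^+=[0.6012, 1.2279]  P^+=[0.2245 -0.0265; -0.0265 0.9450]
step 2: x^-=[0.5599, 1.6065]  P^-=[0.2894 0.0337; 0.0337 1.7450]  S=[0.7179]  K=[0.4083; 0.3143]  nu=[1.6834]  x^+=[1.2472, 2.1355]  P^+=[0.1697 -0.0584; -0.0584 1.6741]
step 3: x^-=[1.1491, 2.8262]  P^-=[0.2469 0.0186; 0.0186 2.8341]  S=[0.6853]  K=[0.3633; 0.4820]  nu=[-5.0200]  x^+=[-0.6747, 0.4065]  P^+=[0.1565 -0.1014; -0.1014 2.6749]
step 4: x^-=[-0.5748, 0.3921]  P^-=[0.2355 0.0075; 0.0075 4.3309]  S=[0.6896]  K=[0.3428; 0.7017]  nu=[-0.1584]  x^+=[-0.6290, 0.2810]  P^+=[0.1545 -0.1584; -0.1584 3.9914]

K[1,0] = 0.7017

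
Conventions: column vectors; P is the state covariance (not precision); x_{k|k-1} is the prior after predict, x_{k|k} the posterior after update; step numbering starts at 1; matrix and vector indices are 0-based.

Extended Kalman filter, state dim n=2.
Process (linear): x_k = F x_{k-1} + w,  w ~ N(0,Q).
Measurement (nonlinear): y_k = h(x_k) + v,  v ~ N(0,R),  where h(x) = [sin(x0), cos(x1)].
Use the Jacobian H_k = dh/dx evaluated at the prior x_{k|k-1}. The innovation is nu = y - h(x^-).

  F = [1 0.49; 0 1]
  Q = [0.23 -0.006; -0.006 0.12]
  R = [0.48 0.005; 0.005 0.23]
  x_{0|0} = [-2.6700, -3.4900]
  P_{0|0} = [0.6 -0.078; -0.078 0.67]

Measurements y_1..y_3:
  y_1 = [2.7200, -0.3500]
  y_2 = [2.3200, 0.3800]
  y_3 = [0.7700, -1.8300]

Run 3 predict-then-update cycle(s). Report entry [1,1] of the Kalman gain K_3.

step 1: x^-=[-4.3801, -3.4900]  P^-=[0.9144 0.2443; 0.2443 0.7900]  H_jac=[-0.3262 0.0000; 0.0000 -0.3414]  S=[0.5773 0.0322; 0.0322 0.3221]  K=[-0.5051 -0.2085; -0.0918 -0.8282]  nu=[1.7747, 0.5899]  x^+=[-5.3994, -4.1416]  P^+=[0.7464 0.1478; 0.1478 0.5593]
step 2: x^-=[-7.4288, -4.1416]  P^-=[1.2555 0.4159; 0.4159 0.6793]  H_jac=[0.4125 0.0000; 0.0000 -0.8415]  S=[0.6936 -0.1394; -0.1394 0.7110]  K=[0.6743 -0.3600; 0.0893 -0.7865]  nu=[3.2310, 0.9203]  x^+=[-5.5814, -4.5768]  P^+=[0.7803 0.0944; 0.0944 0.2144]
step 3: x^-=[-7.8240, -4.5768]  P^-=[1.1543 0.1935; 0.1935 0.3344]  H_jac=[0.0300 0.0000; 0.0000 -0.9908]  S=[0.4810 -0.0007; -0.0007 0.5583]  K=[0.0713 -0.3433; 0.0111 -0.5935]  nu=[1.7696, -1.6948]  x^+=[-7.1160, -3.5512]  P^+=[1.0860 0.0793; 0.0793 0.1377]

K[1,1] = -0.5935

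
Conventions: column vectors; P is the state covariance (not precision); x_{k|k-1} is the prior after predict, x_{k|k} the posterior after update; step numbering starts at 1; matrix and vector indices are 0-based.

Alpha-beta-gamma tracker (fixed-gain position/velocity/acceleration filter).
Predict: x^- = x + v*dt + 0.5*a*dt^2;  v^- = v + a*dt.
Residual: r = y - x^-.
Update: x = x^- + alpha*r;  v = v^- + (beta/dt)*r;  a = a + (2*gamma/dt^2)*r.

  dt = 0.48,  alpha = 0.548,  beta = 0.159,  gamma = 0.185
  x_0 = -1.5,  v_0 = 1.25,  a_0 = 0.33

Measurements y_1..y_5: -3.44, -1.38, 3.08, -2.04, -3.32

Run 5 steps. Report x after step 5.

step 1: x_pred=-0.8620  r=-2.5780  x^+=-2.2747  v^+=0.5544  a^+=-3.8100
step 2: x_pred=-2.4475  r=1.0675  x^+=-1.8625  v^+=-0.9208  a^+=-2.0957
step 3: x_pred=-2.5459  r=5.6259  x^+=0.5371  v^+=-0.0631  a^+=6.9390
step 4: x_pred=1.3062  r=-3.3462  x^+=-0.5275  v^+=2.1592  a^+=1.5654
step 5: x_pred=0.6892  r=-4.0092  x^+=-1.5078  v^+=1.5825  a^+=-4.8730

x_post = -1.5078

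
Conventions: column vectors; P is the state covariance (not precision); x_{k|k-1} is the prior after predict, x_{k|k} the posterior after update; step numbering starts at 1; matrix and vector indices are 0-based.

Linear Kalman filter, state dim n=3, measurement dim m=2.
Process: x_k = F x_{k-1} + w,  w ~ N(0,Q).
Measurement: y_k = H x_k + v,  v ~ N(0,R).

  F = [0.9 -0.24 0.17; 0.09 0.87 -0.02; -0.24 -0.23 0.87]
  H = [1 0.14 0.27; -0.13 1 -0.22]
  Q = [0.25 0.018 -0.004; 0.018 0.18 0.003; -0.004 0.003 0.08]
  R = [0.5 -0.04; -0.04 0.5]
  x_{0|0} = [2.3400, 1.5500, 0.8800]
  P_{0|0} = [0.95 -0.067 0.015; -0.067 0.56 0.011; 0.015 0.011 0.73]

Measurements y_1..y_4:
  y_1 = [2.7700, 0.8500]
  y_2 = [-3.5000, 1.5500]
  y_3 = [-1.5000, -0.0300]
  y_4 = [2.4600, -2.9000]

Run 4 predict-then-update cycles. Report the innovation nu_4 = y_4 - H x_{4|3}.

innov = [3.9499, -3.4612]

step 1: x^-=[1.8836, 1.5415, -0.1525]  P^-=[1.1055 -0.0738 -0.0519; -0.0738 0.6009 -0.1173; -0.0519 -0.1173 0.6988]  S=[1.6106 -0.2284; -0.2284 1.2213]  K=[0.6649 -0.0444; 0.0623 0.5327; 0.0452 -0.2079]  nu=[0.7118, -0.4802]  x^+=[2.3782, 1.3300, -0.0205]  P^+=[0.3774 -0.0314 -0.1437; -0.0314 0.2633 0.0160; -0.1437 0.0160 0.6384]
step 2: x^-=[1.8177, 1.3716, -0.8945]  P^-=[0.5576 -0.0296 -0.0825; -0.0296 0.3777 -0.0615; -0.0825 -0.0615 0.6490]  S=[1.0548 -0.1209; -0.1209 0.9485]  K=[0.5007 -0.0247; 0.0548 0.4235; 0.0572 -0.1968]  nu=[-5.2682, 0.2179]  x^+=[-0.8257, 1.1749, -1.2387]  P^+=[0.2895 -0.0232 -0.1294; -0.0232 0.2100 0.0158; -0.1294 0.0158 0.6061]
step 3: x^-=[-1.2357, 0.9727, -1.1498]  P^-=[0.4833 -0.0193 -0.0618; -0.0193 0.3378 -0.0492; -0.0618 -0.0492 0.6117]  S=[0.9920 -0.1069; -0.1069 0.8987]  K=[0.4654 -0.0210; 0.0576 0.3976; 0.0772 -0.1863]  nu=[-0.0900, -1.4162]  x^+=[-1.2479, 0.4044, -0.8928]  P^+=[0.2660 -0.0188 -0.1104; -0.0188 0.1974 0.0151; -0.1104 0.0151 0.5715]
step 4: x^-=[-1.3719, 0.2574, -0.5703]  P^-=[0.4664 -0.0153 -0.0489; -0.0153 0.3287 -0.0455; -0.0489 -0.0455 0.5763]  S=[0.9807 -0.1023; -0.1023 0.8857]  K=[0.4578 -0.0207; 0.0596 0.3916; 0.0838 -0.1777]  nu=[3.9499, -3.4612]  x^+=[0.5080, -0.8624, 0.3757]  P^+=[0.2586 -0.0167 -0.0983; -0.0167 0.1942 0.0135; -0.0983 0.0135 0.5384]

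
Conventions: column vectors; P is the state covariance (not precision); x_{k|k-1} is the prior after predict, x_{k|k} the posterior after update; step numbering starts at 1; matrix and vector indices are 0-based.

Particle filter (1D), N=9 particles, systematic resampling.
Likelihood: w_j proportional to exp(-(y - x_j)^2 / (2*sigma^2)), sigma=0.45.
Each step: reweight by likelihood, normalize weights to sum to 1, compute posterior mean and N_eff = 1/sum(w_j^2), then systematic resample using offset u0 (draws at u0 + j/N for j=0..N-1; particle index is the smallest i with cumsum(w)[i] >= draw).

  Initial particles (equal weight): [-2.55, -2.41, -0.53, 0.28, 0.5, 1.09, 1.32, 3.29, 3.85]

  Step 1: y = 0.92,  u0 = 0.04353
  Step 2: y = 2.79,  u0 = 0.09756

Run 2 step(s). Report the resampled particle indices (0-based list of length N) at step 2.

resampled_idx = [5, 7, 7, 7, 7, 8, 8, 8, 8]

step 1: w=[0.0000, 0.0000, 0.0021, 0.1388, 0.2468, 0.3553, 0.2570, 0.0000, 0.0000]  mean=0.8876  Neff=3.6704  idx=[3, 4, 4, 4, 5, 5, 5, 6, 6]
step 2: w=[0.0000, 0.0002, 0.0002, 0.0002, 0.0662, 0.0662, 0.0662, 0.4004, 0.4004]  mean=1.2738  Neff=2.9955  idx=[5, 7, 7, 7, 7, 8, 8, 8, 8]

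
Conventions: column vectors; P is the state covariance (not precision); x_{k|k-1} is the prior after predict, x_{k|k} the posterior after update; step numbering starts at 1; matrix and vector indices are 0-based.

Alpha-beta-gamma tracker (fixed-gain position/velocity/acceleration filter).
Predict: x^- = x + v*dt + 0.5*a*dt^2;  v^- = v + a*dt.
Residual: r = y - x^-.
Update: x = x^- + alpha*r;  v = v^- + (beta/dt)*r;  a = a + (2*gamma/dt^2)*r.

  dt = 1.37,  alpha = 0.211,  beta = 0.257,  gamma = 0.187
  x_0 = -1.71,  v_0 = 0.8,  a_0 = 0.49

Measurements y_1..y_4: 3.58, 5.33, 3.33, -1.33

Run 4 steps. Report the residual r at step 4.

resid = -16.7345

step 1: x_pred=-0.1542  r=3.7342  x^+=0.6337  v^+=2.1718  a^+=1.2341
step 2: x_pred=4.7672  r=0.5628  x^+=4.8860  v^+=3.9681  a^+=1.3462
step 3: x_pred=11.5856  r=-8.2556  x^+=9.8437  v^+=4.2637  a^+=-0.2988
step 4: x_pred=15.4045  r=-16.7345  x^+=11.8735  v^+=0.7151  a^+=-3.6334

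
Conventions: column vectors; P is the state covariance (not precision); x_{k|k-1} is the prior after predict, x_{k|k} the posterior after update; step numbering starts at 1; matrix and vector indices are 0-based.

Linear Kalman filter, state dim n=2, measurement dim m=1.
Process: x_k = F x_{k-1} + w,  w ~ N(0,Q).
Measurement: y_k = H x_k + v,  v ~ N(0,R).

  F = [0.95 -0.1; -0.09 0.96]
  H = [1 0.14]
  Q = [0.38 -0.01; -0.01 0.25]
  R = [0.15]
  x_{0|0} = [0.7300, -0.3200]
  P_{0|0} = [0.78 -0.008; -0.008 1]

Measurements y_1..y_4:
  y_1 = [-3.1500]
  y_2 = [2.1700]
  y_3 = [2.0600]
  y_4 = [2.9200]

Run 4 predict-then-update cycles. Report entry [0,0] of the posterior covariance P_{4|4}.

step 1: x^-=[0.7255, -0.3729]  P^-=[1.0955 -0.1801; -0.1801 1.1793]  S=[1.2182]  K=[0.8786; -0.0123]  nu=[-3.8233]  x^+=[-2.6336, -0.3260]  P^+=[0.1552 -0.1669; -0.1669 1.1791]
step 2: x^-=[-2.4693, -0.0759]  P^-=[0.5635 -0.2902; -0.2902 1.3668]  S=[0.6591]  K=[0.7934; -0.1500]  nu=[4.6499]  x^+=[1.2200, -0.7733]  P^+=[0.1487 -0.2118; -0.2118 1.3520]
step 3: x^-=[1.2363, -0.8521]  P^-=[0.5679 -0.3475; -0.3475 1.5338]  S=[0.6507]  K=[0.7980; -0.2041]  nu=[0.9430]  x^+=[1.9889, -1.0446]  P^+=[0.1535 -0.2415; -0.2415 1.5066]
step 4: x^-=[1.9939, -1.1818]  P^-=[0.5795 -0.3902; -0.3902 1.6815]  S=[0.6532]  K=[0.8035; -0.2370]  nu=[1.0916]  x^+=[2.8710, -1.4406]  P^+=[0.1577 -0.2658; -0.2658 1.6448]

P_post[0,0] = 0.1577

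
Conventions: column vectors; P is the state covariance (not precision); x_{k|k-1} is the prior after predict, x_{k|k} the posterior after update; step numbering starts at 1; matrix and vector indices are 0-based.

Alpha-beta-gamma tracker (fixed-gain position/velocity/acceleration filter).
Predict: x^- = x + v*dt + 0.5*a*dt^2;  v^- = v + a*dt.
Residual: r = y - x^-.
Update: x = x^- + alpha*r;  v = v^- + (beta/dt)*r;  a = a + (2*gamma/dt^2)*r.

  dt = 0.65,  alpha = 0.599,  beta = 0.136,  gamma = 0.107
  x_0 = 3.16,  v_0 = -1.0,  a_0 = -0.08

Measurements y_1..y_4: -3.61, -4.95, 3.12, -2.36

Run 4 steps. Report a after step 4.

a_post = 2.7269

step 1: x_pred=2.4931  r=-6.1031  x^+=-1.1627  v^+=-2.3290  a^+=-3.1713
step 2: x_pred=-3.3464  r=-1.6036  x^+=-4.3070  v^+=-4.7258  a^+=-3.9835
step 3: x_pred=-8.2202  r=11.3402  x^+=-1.4274  v^+=-4.9424  a^+=1.7604
step 4: x_pred=-4.2681  r=1.9081  x^+=-3.1251  v^+=-3.3988  a^+=2.7269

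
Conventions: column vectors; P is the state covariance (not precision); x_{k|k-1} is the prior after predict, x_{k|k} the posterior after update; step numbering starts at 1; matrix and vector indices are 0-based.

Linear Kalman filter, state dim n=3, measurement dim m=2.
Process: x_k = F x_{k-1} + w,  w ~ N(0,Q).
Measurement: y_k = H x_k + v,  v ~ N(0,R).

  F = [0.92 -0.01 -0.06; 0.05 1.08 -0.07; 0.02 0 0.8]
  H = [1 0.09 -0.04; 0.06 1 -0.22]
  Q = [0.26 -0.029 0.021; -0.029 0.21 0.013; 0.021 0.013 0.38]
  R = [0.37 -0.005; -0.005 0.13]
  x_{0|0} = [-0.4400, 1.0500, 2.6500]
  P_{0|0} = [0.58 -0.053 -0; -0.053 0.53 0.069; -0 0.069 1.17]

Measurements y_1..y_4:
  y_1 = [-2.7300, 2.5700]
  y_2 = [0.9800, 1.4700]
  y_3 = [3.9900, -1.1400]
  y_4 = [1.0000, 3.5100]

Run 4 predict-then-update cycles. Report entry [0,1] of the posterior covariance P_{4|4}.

P_post[0,1] = -0.0215

step 1: x^-=[-0.5743, 0.9265, 2.1112]  P^-=[0.7562 -0.0602 -0.0250; -0.0602 0.8192 0.0065; -0.0250 0.0065 1.1290]  S=[1.1258 0.0687; 0.0687 0.9972]  K=[0.6712 -0.0556; -0.0382 0.8191; -0.0471 -0.2408]  nu=[-2.1546, 2.1424]  x^+=[-2.1396, 2.7637, 1.6968]  P^+=[0.2511 -0.0239 0.0082; -0.0239 0.1528 0.2032; 0.0082 0.2032 1.0671]
step 2: x^-=[-2.0979, 2.7590, 1.3147]  P^-=[0.4762 -0.0519 -0.0212; -0.0519 0.3607 0.1289; -0.0212 0.1289 1.0633]  S=[0.8422 0.0102; 0.0102 0.4816]  K=[0.5614 -0.0507; -0.0375 0.6846; -0.0593 -0.2196]  nu=[2.8821, -0.8739]  x^+=[-0.4354, 2.0527, 1.3358]  P^+=[0.2100 -0.0214 0.0027; -0.0214 0.1344 0.1997; 0.0027 0.1997 1.0369]
step 3: x^-=[-0.5013, 2.1016, 1.0599]  P^-=[0.4418 -0.0507 -0.0245; -0.0507 0.3398 0.1273; -0.0245 0.1273 1.0438]  S=[0.8082 0.0082; 0.0082 0.4605]  K=[0.5428 -0.0504; -0.0379 0.6712; -0.0656 -0.2242]  nu=[4.3445, -2.9784]  x^+=[2.0070, -0.0624, 1.4427]  P^+=[0.2030 -0.0214 -0.0000; -0.0214 0.1316 0.1949; -0.0000 0.1949 1.0169]
step 4: x^-=[1.7605, -0.0681, 1.1943]  P^-=[0.4361 -0.0506 -0.0256; -0.0506 0.3372 0.1242; -0.0256 0.1242 1.0309]  S=[0.8026 0.0080; 0.0080 0.4586]  K=[0.5395 -0.0504; -0.0381 0.6697; -0.0671 -0.2259]  nu=[-0.7066, 3.7352]  x^+=[1.1911, 2.4604, 0.3980]  P^+=[0.2018 -0.0215 -0.0008; -0.0215 0.1307 0.1918; -0.0008 0.1918 1.0036]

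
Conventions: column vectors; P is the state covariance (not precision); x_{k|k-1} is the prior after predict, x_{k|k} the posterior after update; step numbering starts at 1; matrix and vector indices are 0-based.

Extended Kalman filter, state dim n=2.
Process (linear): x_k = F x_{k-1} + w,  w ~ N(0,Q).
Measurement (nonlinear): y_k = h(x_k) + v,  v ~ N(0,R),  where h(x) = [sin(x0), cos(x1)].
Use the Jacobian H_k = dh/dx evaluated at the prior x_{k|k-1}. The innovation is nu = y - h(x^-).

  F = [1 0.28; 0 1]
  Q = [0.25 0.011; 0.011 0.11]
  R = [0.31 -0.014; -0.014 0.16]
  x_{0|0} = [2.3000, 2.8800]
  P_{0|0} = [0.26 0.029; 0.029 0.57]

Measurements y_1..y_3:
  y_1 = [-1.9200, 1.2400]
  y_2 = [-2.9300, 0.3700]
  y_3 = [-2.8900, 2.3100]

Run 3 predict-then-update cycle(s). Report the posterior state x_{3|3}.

step 1: x^-=[3.1064, 2.8800]  P^-=[0.5709 0.1996; 0.1996 0.6800]  H_jac=[-0.9994 0.0000; 0.0000 -0.2586]  S=[0.8802 0.0376; 0.0376 0.2055]  K=[-0.6425 -0.1337; -0.1916 -0.8208]  nu=[-1.9552, 2.2060]  x^+=[4.0677, 1.4439]  P^+=[0.1974 0.0479; 0.0479 0.4974]
step 2: x^-=[4.4720, 1.4439]  P^-=[0.5133 0.1982; 0.1982 0.6074]  H_jac=[-0.2381 0.0000; 0.0000 -0.9920]  S=[0.3391 0.0328; 0.0328 0.7577]  K=[-0.3367 -0.2449; -0.0625 -0.7925]  nu=[-1.9588, 0.2434]  x^+=[5.0718, 1.3733]  P^+=[0.4240 0.0348; 0.0348 0.1270]
step 3: x^-=[5.4564, 1.3733]  P^-=[0.7034 0.0813; 0.0813 0.2370]  H_jac=[0.6772 0.0000; 0.0000 -0.9806]  S=[0.6326 -0.0680; -0.0680 0.3878]  K=[0.7450 -0.0750; 0.0231 -0.5950]  nu=[-2.1542, 2.1138]  x^+=[3.6931, 0.0658]  P^+=[0.3426 0.0229; 0.0229 0.0974]

x_post = [3.6931, 0.0658]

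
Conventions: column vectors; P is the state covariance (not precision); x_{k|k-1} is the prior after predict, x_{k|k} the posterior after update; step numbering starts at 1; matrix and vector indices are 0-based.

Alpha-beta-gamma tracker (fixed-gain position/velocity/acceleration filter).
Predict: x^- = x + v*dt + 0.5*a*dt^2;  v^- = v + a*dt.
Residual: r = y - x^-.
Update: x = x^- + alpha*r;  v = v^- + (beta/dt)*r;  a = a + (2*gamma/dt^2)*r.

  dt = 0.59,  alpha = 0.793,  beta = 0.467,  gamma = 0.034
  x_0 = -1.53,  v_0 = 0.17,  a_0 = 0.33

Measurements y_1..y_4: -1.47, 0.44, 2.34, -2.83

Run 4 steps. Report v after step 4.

v_post = -1.9236

step 1: x_pred=-1.3723  r=-0.0977  x^+=-1.4498  v^+=0.2873  a^+=0.3109
step 2: x_pred=-1.2261  r=1.6661  x^+=0.0951  v^+=1.7896  a^+=0.6364
step 3: x_pred=1.2617  r=1.0783  x^+=2.1168  v^+=3.0185  a^+=0.8470
step 4: x_pred=4.0451  r=-6.8751  x^+=-1.4068  v^+=-1.9236  a^+=-0.4960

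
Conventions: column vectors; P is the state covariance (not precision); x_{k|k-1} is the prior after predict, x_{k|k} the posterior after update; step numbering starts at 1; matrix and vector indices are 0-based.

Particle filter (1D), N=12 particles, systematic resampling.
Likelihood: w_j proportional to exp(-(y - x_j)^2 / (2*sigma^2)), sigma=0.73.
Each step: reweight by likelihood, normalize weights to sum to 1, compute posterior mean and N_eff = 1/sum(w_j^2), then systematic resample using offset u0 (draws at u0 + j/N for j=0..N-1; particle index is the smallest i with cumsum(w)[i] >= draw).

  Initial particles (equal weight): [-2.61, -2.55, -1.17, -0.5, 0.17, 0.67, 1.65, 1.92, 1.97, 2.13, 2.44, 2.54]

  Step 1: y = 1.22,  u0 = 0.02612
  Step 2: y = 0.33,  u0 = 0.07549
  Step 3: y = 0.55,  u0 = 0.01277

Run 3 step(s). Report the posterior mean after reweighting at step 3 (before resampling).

post_mean = 0.6480

step 1: w=[0.0000, 0.0000, 0.0011, 0.0151, 0.0859, 0.1819, 0.2031, 0.1525, 0.1425, 0.1111, 0.0598, 0.0471]  mean=1.5384  Neff=6.9625  idx=[4, 5, 5, 5, 6, 6, 7, 7, 8, 8, 9, 10]
step 2: w=[0.2185, 0.2008, 0.2008, 0.2008, 0.0436, 0.0436, 0.0209, 0.0209, 0.0179, 0.0179, 0.0107, 0.0034]  mean=0.7668  Neff=5.7416  idx=[0, 0, 1, 1, 1, 2, 2, 3, 3, 4, 6, 10]
step 3: w=[0.0945, 0.0945, 0.1068, 0.1068, 0.1068, 0.1068, 0.1068, 0.1068, 0.1068, 0.0348, 0.0186, 0.0104]  mean=0.6480  Neff=10.0715  idx=[0, 1, 1, 2, 3, 4, 5, 5, 6, 7, 8, 8]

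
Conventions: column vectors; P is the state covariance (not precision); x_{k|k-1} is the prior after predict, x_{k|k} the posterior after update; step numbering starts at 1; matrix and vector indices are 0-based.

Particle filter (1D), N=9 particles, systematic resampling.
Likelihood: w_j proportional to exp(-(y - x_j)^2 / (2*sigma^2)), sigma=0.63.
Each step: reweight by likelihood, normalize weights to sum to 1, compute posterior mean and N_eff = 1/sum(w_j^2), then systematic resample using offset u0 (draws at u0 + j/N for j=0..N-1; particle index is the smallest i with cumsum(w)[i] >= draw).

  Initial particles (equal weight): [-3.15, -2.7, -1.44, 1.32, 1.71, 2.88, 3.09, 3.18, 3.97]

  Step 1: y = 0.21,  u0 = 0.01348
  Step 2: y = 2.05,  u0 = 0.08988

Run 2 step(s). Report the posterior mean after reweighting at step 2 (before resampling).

step 1: w=[0.0000, 0.0001, 0.1069, 0.6987, 0.1938, 0.0004, 0.0001, 0.0000, 0.0000]  mean=1.1012  Neff=1.8617  idx=[2, 3, 3, 3, 3, 3, 3, 3, 4]
step 2: w=[0.0000, 0.1151, 0.1151, 0.1151, 0.1151, 0.1151, 0.1151, 0.1151, 0.1946]  mean=1.3959  Neff=7.6604  idx=[1, 2, 3, 4, 5, 6, 7, 8, 8]

post_mean = 1.3959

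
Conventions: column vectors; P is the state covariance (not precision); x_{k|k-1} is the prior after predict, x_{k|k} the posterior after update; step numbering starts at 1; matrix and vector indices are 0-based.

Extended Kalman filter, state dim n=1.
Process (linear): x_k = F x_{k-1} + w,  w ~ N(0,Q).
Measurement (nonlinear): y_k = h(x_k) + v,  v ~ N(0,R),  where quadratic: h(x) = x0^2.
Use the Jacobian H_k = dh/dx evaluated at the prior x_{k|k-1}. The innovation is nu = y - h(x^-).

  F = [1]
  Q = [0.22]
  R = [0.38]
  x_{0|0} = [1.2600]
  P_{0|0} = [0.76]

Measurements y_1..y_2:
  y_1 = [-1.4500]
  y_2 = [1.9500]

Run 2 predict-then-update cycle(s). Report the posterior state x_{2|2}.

step 1: x^-=[1.2600]  P^-=[0.9800]  H_jac=[2.5200]  S=[6.6034]  K=[0.3740]  nu=[-3.0376]  x^+=[0.1240]  P^+=[0.0564]
step 2: x^-=[0.1240]  P^-=[0.2764]  H_jac=[0.2479]  S=[0.3970]  K=[0.1726]  nu=[1.9346]  x^+=[0.4579]  P^+=[0.2646]

x_post = [0.4579]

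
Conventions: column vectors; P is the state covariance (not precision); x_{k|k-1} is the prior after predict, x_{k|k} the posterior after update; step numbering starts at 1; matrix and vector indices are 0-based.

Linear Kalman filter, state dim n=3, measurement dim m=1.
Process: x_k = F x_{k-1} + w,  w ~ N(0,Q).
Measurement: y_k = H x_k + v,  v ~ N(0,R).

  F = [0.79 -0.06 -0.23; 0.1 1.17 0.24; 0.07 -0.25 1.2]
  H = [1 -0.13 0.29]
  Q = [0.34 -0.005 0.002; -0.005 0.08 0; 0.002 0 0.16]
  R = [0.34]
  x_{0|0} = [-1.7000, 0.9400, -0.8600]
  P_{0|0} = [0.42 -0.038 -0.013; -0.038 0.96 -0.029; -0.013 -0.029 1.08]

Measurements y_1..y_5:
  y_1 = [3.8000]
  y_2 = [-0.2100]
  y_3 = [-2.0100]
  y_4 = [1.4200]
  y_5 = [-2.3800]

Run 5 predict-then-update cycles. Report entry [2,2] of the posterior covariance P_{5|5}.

step 1: x^-=[-1.2016, 0.7234, -1.3860]  P^-=[0.6702 -0.1277 -0.2625; -0.1277 1.4347 -0.0097; -0.2625 -0.0097 1.7938]  S=[1.0670]  K=[0.5723; -0.2971; 0.2427]  nu=[5.4976]  x^+=[1.9449, -0.9099, -0.0516]  P^+=[0.3207 0.0538 -0.4107; 0.0538 1.3406 0.0672; -0.4107 0.0672 1.7309]
step 2: x^-=[1.6030, -0.8825, 0.3016]  P^-=[0.7825 -0.2074 -0.8325; -0.2074 2.0486 0.1458; -0.8325 0.1458 2.6267]  S=[0.9382]  K=[0.6055; -0.4599; -0.0956]  nu=[-2.0152]  x^+=[0.3827, 0.0442, 0.4943]  P^+=[0.4385 0.0538 -0.7782; 0.0538 1.8502 0.1046; -0.7782 0.1046 2.6181]
step 3: x^-=[0.1860, 0.2087, 0.6088]  P^-=[1.0394 -0.3546 -1.4061; -0.3546 2.8019 0.2531; -1.4061 0.2531 3.8525]  S=[1.0083]  K=[0.6721; -0.6401; -0.3192]  nu=[-2.3455]  x^+=[-1.3905, 1.7101, 1.3574]  P^+=[0.5839 0.0792 -1.1898; 0.0792 2.3887 0.0471; -1.1898 0.0471 3.7498]
step 4: x^-=[-1.5133, 2.1875, 1.1040]  P^-=[1.3375 -0.4724 -2.0903; -0.4724 3.5597 0.2904; -2.0903 0.2904 5.4810]  S=[1.0872]  K=[0.7292; -0.7827; -0.4954]  nu=[2.8975]  x^+=[0.5995, -0.0803, -0.3313]  P^+=[0.7595 0.1481 -1.6976; 0.1481 2.8937 -0.1312; -1.6976 -0.1312 5.2142]
step 5: x^-=[0.5546, -0.1135, -0.3355]  P^-=[1.6995 -0.5456 -2.9617; -0.5456 4.2286 0.2605; -2.9617 0.2605 7.6413]  S=[1.1580]  K=[0.7871; -0.8806; -0.6732]  nu=[-2.8521]  x^+=[-1.6904, 2.3981, 1.5844]  P^+=[0.9820 0.2571 -2.3481; 0.2571 3.3306 -0.4260; -2.3481 -0.4260 7.1165]

P_post[2,2] = 7.1165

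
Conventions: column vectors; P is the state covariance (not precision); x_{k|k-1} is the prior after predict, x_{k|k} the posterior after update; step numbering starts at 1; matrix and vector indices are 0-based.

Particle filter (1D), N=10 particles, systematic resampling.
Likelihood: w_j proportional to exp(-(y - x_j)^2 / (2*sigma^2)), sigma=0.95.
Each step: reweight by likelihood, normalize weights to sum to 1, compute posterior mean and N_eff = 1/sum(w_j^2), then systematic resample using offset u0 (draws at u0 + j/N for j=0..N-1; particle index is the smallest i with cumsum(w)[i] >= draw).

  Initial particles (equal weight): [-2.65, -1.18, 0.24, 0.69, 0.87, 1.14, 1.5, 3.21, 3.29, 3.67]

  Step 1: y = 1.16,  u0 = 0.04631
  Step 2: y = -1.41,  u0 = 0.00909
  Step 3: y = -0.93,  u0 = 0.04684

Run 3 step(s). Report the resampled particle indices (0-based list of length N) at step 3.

resampled_idx = [0, 0, 1, 2, 2, 3, 4, 5, 6, 8]

step 1: w=[0.0001, 0.0103, 0.1343, 0.1899, 0.2048, 0.2145, 0.2013, 0.0209, 0.0174, 0.0065]  mean=1.0239  Neff=5.4509  idx=[2, 3, 3, 4, 4, 5, 5, 5, 6, 6]
step 2: w=[0.3643, 0.1430, 0.1430, 0.0924, 0.0924, 0.0449, 0.0449, 0.0449, 0.0151, 0.0151]  mean=0.6444  Neff=5.0709  idx=[0, 0, 0, 0, 1, 2, 2, 3, 4, 6]
step 3: w=[0.1561, 0.1561, 0.1561, 0.1561, 0.0779, 0.0779, 0.0779, 0.0554, 0.0554, 0.0310]  mean=0.4428  Neff=8.1424  idx=[0, 0, 1, 2, 2, 3, 4, 5, 6, 8]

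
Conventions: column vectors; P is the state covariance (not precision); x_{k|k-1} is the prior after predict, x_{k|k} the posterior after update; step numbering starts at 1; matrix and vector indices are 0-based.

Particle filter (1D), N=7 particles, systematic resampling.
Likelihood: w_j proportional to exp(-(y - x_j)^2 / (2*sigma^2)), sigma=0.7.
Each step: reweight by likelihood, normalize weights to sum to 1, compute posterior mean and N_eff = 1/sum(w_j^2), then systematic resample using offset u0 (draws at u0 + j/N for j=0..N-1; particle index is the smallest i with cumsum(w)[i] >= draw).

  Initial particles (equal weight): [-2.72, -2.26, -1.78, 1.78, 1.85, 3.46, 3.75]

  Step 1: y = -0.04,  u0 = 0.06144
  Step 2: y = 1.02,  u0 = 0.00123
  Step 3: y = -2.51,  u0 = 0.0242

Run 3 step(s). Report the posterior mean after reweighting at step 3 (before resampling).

post_mean = 1.8002

step 1: w=[0.0058, 0.0580, 0.4033, 0.3016, 0.2314, 0.0000, 0.0000]  mean=0.1003  Neff=3.2208  idx=[1, 2, 2, 3, 3, 4, 4]
step 2: w=[0.0000, 0.0002, 0.0002, 0.2641, 0.2641, 0.2357, 0.2357]  mean=1.8118  Neff=3.9898  idx=[3, 3, 4, 4, 5, 5, 6]
step 3: w=[0.1780, 0.1780, 0.1780, 0.1780, 0.0960, 0.0960, 0.0960]  mean=1.8002  Neff=6.4768  idx=[0, 0, 1, 2, 3, 4, 5]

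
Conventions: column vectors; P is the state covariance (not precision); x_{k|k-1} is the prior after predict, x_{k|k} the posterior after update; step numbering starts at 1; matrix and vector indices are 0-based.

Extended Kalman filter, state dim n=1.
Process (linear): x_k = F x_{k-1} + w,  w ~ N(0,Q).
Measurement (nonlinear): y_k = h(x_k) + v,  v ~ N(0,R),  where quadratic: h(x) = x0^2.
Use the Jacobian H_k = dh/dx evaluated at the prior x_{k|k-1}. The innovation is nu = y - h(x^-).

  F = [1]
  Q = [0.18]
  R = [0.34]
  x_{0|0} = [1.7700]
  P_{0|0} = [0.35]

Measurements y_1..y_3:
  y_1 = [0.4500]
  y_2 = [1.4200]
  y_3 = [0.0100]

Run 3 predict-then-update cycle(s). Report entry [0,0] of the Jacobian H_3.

H_jac[0,0] = 2.3195

step 1: x^-=[1.7700]  P^-=[0.5300]  H_jac=[3.5400]  S=[6.9817]  K=[0.2687]  nu=[-2.6829]  x^+=[1.0490]  P^+=[0.0258]
step 2: x^-=[1.0490]  P^-=[0.2058]  H_jac=[2.0981]  S=[1.2459]  K=[0.3466]  nu=[0.3195]  x^+=[1.1598]  P^+=[0.0562]
step 3: x^-=[1.1598]  P^-=[0.2362]  H_jac=[2.3195]  S=[1.6106]  K=[0.3401]  nu=[-1.3351]  x^+=[0.7057]  P^+=[0.0499]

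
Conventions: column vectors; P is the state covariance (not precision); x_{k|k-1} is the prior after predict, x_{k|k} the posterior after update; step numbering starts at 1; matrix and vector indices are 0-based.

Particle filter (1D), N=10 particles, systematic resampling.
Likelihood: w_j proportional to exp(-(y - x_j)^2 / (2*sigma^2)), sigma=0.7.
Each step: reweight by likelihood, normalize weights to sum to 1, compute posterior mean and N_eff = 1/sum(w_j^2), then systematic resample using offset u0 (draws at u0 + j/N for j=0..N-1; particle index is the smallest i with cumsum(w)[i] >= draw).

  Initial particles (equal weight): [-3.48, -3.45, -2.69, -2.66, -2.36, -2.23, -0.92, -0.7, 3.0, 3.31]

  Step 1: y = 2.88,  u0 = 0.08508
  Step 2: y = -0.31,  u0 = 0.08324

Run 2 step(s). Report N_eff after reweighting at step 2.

N_eff = 6.1030

step 1: w=[0.0000, 0.0000, 0.0000, 0.0000, 0.0000, 0.0000, 0.0000, 0.0000, 0.5434, 0.4566]  mean=3.1415  Neff=1.9851  idx=[8, 8, 8, 8, 8, 9, 9, 9, 9, 9]
step 2: w=[0.1799, 0.1799, 0.1799, 0.1799, 0.1799, 0.0201, 0.0201, 0.0201, 0.0201, 0.0201]  mean=3.0311  Neff=6.1030  idx=[0, 1, 1, 2, 2, 3, 3, 4, 4, 9]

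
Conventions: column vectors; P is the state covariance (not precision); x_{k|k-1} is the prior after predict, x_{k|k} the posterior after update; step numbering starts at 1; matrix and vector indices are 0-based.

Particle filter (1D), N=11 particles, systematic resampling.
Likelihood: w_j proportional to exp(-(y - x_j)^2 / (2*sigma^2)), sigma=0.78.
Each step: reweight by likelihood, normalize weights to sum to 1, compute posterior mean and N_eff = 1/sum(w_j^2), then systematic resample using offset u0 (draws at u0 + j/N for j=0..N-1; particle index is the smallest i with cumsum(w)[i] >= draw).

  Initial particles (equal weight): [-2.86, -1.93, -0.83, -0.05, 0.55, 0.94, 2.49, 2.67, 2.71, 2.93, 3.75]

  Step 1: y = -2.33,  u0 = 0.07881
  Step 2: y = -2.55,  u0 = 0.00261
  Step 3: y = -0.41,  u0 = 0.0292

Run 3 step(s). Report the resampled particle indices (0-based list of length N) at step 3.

step 1: w=[0.4307, 0.4757, 0.0854, 0.0076, 0.0006, 0.0001, 0.0000, 0.0000, 0.0000, 0.0000, 0.0000]  mean=-2.2207  Neff=2.3860  idx=[0, 0, 0, 0, 1, 1, 1, 1, 1, 1, 2]
step 2: w=[0.1133, 0.1133, 0.1133, 0.1133, 0.0894, 0.0894, 0.0894, 0.0894, 0.0894, 0.0894, 0.0108]  mean=-2.3395  Neff=10.0662  idx=[0, 0, 1, 2, 3, 4, 5, 6, 7, 8, 9]
step 3: w=[0.0077, 0.0077, 0.0077, 0.0077, 0.0077, 0.1602, 0.1602, 0.1602, 0.1602, 0.1602, 0.1602]  mean=-1.9658  Neff=6.4782  idx=[3, 5, 6, 6, 7, 7, 8, 8, 9, 10, 10]

resampled_idx = [3, 5, 6, 6, 7, 7, 8, 8, 9, 10, 10]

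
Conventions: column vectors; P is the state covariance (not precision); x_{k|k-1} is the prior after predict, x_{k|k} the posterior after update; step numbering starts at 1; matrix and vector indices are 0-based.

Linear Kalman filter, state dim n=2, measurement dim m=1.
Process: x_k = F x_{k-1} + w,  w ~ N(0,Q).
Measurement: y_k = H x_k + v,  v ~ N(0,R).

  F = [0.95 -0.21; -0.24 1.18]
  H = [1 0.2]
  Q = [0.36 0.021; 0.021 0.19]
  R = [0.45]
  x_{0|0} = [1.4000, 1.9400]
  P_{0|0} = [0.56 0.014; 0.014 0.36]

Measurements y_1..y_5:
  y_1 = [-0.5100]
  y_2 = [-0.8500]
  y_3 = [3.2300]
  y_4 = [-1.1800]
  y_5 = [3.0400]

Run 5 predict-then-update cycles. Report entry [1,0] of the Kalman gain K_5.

step 1: x^-=[0.9226, 1.9532]  P^-=[0.8757 -0.1795; -0.1795 0.7156]  S=[1.2825]  K=[0.6548; -0.0284]  nu=[-1.8232]  x^+=[-0.2713, 2.0049]  P^+=[0.3258 -0.1557; -0.1557 0.7146]
step 2: x^-=[-0.6787, 2.4309]  P^-=[0.7477 -0.4127; -0.4127 1.2919]  S=[1.0842]  K=[0.6134; -0.1423]  nu=[-0.6575]  x^+=[-1.0820, 2.5245]  P^+=[0.3397 -0.3180; -0.3180 1.2699]
step 3: x^-=[-1.5581, 3.2386]  P^-=[0.8494 -0.7437; -0.7437 2.1579]  S=[1.0883]  K=[0.6439; -0.2868]  nu=[4.1404]  x^+=[1.1077, 2.0512]  P^+=[0.3983 -0.5427; -0.5427 2.0684]
step 4: x^-=[0.6216, 2.1546]  P^-=[1.0272 -1.2181; -1.2181 3.4005]  S=[1.1260]  K=[0.6959; -0.4778]  nu=[-2.2325]  x^+=[-0.9321, 3.2214]  P^+=[0.4819 -0.8437; -0.8437 3.1434]
step 5: x^-=[-1.5619, 4.0249]  P^-=[1.2702 -1.8561; -1.8561 5.0724]  S=[1.1806]  K=[0.7614; -0.7129]  nu=[3.7970]  x^+=[1.3291, 1.3182]  P^+=[0.5857 -1.2153; -1.2153 4.4725]

K[1,0] = -0.7129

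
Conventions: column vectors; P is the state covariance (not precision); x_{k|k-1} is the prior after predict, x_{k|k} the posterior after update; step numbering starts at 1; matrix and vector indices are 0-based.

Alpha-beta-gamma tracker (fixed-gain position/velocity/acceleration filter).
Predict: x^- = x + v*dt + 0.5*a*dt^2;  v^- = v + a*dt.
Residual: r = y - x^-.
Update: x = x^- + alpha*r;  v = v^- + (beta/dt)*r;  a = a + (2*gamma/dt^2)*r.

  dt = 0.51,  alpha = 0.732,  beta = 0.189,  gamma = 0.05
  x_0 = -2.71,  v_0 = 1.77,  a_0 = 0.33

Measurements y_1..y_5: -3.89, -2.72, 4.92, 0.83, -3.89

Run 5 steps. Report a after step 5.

step 1: x_pred=-1.7644  r=-2.1256  x^+=-3.3203  v^+=1.1506  a^+=-0.4872
step 2: x_pred=-2.7969  r=0.0769  x^+=-2.7406  v^+=0.9306  a^+=-0.4577
step 3: x_pred=-2.3255  r=7.2455  x^+=2.9782  v^+=3.3823  a^+=2.3280
step 4: x_pred=5.0059  r=-4.1759  x^+=1.9491  v^+=3.0220  a^+=0.7225
step 5: x_pred=3.5843  r=-7.4743  x^+=-1.8869  v^+=0.6206  a^+=-2.1511

a_post = -2.1511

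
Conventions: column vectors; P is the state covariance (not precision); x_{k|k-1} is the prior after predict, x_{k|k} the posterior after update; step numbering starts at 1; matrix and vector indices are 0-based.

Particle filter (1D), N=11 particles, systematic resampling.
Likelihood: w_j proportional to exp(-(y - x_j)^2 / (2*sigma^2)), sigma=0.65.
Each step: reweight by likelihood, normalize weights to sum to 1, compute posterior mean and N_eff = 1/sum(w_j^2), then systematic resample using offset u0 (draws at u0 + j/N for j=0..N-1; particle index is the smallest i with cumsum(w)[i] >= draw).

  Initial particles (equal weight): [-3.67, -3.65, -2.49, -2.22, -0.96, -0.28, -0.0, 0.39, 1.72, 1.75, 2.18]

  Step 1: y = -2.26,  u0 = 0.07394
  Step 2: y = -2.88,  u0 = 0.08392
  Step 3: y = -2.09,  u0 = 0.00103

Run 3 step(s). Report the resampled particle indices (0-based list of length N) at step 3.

step 1: w=[0.0417, 0.0445, 0.4117, 0.4374, 0.0593, 0.0042, 0.0010, 0.0001, 0.0000, 0.0000, 0.0000]  mean=-2.3697  Neff=2.7169  idx=[1, 2, 2, 2, 2, 3, 3, 3, 3, 3, 4]
step 2: w=[0.0725, 0.1222, 0.1222, 0.1222, 0.1222, 0.0874, 0.0874, 0.0874, 0.0874, 0.0874, 0.0019]  mean=-2.4533  Neff=9.6943  idx=[1, 1, 2, 3, 4, 4, 5, 6, 7, 8, 9]
step 3: w=[0.0839, 0.0839, 0.0839, 0.0839, 0.0839, 0.0839, 0.0994, 0.0994, 0.0994, 0.0994, 0.0994]  mean=-2.3559  Neff=10.9215  idx=[0, 1, 2, 3, 4, 5, 6, 7, 8, 9, 10]

resampled_idx = [0, 1, 2, 3, 4, 5, 6, 7, 8, 9, 10]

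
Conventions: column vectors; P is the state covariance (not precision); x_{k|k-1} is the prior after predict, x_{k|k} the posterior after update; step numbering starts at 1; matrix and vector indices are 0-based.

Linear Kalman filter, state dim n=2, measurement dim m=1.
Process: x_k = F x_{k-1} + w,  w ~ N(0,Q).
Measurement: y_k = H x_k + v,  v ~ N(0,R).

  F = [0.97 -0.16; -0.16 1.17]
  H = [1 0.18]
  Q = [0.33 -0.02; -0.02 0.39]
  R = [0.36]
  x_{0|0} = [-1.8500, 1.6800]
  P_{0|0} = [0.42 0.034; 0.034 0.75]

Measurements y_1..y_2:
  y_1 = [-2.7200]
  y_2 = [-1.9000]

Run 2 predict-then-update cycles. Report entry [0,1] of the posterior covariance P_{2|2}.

step 1: x^-=[-2.0633, 2.2616]  P^-=[0.7338 -0.1861; -0.1861 1.4147]  S=[1.0727]  K=[0.6529; 0.0639]  nu=[-1.0638]  x^+=[-2.7578, 2.1936]  P^+=[0.2766 -0.2309; -0.2309 1.4103]
step 2: x^-=[-3.0261, 3.0078]  P^-=[0.6980 -0.5949; -0.5949 2.4141]  S=[0.9221]  K=[0.6409; -0.1739]  nu=[0.5847]  x^+=[-2.6514, 2.9062]  P^+=[0.3193 -0.4921; -0.4921 2.3862]

P_post[0,1] = -0.4921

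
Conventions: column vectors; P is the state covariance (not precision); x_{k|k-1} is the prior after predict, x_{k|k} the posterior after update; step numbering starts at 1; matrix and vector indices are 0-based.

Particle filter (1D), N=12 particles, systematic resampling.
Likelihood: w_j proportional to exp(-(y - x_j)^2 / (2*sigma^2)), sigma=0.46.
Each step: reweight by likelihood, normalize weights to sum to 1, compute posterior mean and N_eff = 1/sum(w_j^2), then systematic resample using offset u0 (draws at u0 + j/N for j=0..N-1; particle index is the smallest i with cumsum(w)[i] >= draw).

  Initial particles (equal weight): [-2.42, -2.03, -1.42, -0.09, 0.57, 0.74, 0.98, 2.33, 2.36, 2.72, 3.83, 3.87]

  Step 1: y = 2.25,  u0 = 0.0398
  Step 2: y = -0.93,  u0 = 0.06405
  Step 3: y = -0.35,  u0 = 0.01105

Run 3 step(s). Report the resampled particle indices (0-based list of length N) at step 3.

resampled_idx = [0, 1, 1, 2, 3, 4, 5, 6, 7, 8, 9, 10]

step 1: w=[0.0000, 0.0000, 0.0000, 0.0000, 0.0005, 0.0018, 0.0086, 0.3814, 0.3763, 0.2297, 0.0011, 0.0008]  mean=2.4184  Neff=2.9425  idx=[7, 7, 7, 7, 7, 8, 8, 8, 8, 9, 9, 9]
step 2: w=[0.1330, 0.1330, 0.1330, 0.1330, 0.1330, 0.0836, 0.0836, 0.0836, 0.0836, 0.0002, 0.0002, 0.0002]  mean=2.3403  Neff=8.5924  idx=[0, 1, 1, 2, 2, 3, 4, 4, 5, 6, 7, 8]
step 3: w=[0.0932, 0.0932, 0.0932, 0.0932, 0.0932, 0.0932, 0.0932, 0.0932, 0.0636, 0.0636, 0.0636, 0.0636]  mean=2.3376  Neff=11.6728  idx=[0, 1, 1, 2, 3, 4, 5, 6, 7, 8, 9, 10]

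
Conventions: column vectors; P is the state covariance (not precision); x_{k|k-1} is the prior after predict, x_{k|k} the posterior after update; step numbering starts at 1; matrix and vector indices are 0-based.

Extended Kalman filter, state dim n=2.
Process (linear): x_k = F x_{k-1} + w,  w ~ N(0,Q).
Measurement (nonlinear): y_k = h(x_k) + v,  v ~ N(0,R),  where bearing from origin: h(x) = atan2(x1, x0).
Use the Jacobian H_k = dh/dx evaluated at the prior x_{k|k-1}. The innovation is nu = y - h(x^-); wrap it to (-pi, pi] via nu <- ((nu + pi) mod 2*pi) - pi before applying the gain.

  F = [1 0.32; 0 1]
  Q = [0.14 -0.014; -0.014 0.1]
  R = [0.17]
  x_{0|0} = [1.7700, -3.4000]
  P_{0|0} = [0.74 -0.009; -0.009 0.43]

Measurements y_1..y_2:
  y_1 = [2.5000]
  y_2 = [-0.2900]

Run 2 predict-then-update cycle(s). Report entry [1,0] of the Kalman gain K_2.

K[1,0] = -0.2309

step 1: x^-=[0.6820, -3.4000]  P^-=[0.9183 0.1146; 0.1146 0.5300]  H_jac=[0.2827 0.0567]  S=[0.2488]  K=[1.0697; 0.2511]  nu=[-2.4104]  x^+=[-1.8964, -4.0051]  P^+=[0.6336 0.0478; 0.0478 0.5143]
step 2: x^-=[-3.1780, -4.0051]  P^-=[0.8568 0.1984; 0.1984 0.6143]  H_jac=[0.1532 -0.1216]  S=[0.1918]  K=[0.5587; -0.2309]  nu=[1.9516]  x^+=[-2.0877, -4.4558]  P^+=[0.7970 0.2231; 0.2231 0.6041]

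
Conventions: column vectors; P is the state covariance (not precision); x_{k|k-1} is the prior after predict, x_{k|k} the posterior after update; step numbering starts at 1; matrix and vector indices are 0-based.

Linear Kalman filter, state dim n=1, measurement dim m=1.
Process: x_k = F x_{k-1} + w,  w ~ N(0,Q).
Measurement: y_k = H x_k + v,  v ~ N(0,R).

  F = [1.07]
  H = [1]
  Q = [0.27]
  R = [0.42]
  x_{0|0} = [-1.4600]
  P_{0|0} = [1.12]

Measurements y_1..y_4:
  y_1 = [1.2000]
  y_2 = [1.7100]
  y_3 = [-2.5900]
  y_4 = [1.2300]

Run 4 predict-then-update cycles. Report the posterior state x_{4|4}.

step 1: x^-=[-1.5622]  P^-=[1.5523]  S=[1.9723]  K=[0.7870]  nu=[2.7622]  x^+=[0.6118]  P^+=[0.3306]
step 2: x^-=[0.6546]  P^-=[0.6485]  S=[1.0685]  K=[0.6069]  nu=[1.0554]  x^+=[1.2951]  P^+=[0.2549]
step 3: x^-=[1.3858]  P^-=[0.5618]  S=[0.9818]  K=[0.5722]  nu=[-3.9758]  x^+=[-0.8893]  P^+=[0.2403]
step 4: x^-=[-0.9515]  P^-=[0.5452]  S=[0.9652]  K=[0.5648]  nu=[2.1815]  x^+=[0.2807]  P^+=[0.2372]

x_post = [0.2807]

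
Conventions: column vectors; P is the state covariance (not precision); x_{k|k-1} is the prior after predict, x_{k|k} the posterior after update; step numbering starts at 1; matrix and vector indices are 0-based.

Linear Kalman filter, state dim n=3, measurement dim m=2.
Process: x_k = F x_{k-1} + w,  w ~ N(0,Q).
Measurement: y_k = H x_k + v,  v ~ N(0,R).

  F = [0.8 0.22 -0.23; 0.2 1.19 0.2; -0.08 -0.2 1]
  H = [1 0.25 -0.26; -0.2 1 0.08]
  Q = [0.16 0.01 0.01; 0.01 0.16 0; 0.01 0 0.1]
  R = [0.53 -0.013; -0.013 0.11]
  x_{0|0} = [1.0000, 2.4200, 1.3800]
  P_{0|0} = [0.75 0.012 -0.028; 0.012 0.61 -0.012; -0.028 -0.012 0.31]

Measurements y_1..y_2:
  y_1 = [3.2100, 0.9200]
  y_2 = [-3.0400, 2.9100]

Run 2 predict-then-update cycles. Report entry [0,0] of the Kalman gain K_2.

K[0,0] = 0.4053

step 1: x^-=[1.0150, 3.3558, 0.8160]  P^-=[0.7017 0.2870 -0.1644; 0.2870 1.0640 -0.1158; -0.1644 -0.1158 0.4489]  S=[1.5725 0.3820; 0.3820 1.0769]  K=[0.5350 -0.0658; 0.1595 0.8695; -0.2041 0.0288]  nu=[1.5682, -2.2981]  x^+=[2.0053, 1.6077, 0.4297]  P^+=[0.2738 0.0407 -0.0016; 0.0407 0.1038 -0.0255; -0.0016 -0.0255 0.3869]
step 2: x^-=[1.8591, 2.4002, -0.0523]  P^-=[0.3782 0.1094 -0.1164; 0.1094 0.3405 0.0132; -0.1164 0.0132 0.5046]  S=[1.0771 0.0713; 0.0713 0.4309]  K=[0.4053 -0.0104; 0.1297 0.7203; -0.2413 0.2184]  nu=[-5.5128, 0.8858]  x^+=[-0.3846, 2.3235, 1.4711]  P^+=[0.2018 0.0353 -0.0166; 0.0353 0.0854 -0.0105; -0.0166 -0.0105 0.4288]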